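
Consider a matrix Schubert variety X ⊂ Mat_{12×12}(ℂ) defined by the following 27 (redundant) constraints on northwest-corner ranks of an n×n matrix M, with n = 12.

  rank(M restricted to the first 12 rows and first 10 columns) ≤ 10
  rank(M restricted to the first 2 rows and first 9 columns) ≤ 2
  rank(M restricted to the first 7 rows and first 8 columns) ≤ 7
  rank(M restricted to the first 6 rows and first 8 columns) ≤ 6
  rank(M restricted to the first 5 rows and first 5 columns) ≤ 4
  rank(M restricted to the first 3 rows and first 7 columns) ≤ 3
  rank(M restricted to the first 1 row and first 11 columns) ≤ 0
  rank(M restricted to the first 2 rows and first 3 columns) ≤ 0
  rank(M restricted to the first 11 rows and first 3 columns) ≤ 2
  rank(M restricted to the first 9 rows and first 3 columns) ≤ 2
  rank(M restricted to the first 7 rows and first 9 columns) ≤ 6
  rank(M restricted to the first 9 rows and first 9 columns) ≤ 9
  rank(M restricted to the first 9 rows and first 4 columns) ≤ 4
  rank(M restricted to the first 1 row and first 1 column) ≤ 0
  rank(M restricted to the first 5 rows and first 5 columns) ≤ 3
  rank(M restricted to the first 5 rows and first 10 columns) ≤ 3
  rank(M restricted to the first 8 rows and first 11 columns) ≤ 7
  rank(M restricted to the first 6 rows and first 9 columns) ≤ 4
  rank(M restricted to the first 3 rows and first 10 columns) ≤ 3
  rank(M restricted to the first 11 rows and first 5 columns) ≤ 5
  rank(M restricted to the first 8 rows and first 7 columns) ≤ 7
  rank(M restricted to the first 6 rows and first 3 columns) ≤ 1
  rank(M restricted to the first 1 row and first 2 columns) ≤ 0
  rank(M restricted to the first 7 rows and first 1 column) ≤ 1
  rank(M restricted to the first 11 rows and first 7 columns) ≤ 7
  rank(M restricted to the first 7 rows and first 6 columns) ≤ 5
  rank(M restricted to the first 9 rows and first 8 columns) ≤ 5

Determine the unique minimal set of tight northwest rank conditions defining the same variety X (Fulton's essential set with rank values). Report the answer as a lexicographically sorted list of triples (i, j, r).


Propagating the 27 rank bounds to every northwest block:

  0  0  0  0  0  0  0  0  0  0  0  1
  0  0  0  1  1  1  1  1  1  1  1  2
  1  1  1  2  2  2  2  2  2  2  2  3
  1  1  1  2  3  3  3  3  3  3  3  4
  1  1  1  2  3  3  3  3  3  3  4  5
  1  1  1  2  3  4  4  4  4  4  5  6
  1  2  2  3  4  5  5  5  5  5  6  7
  1  2  2  3  4  5  5  5  6  6  7  8
  1  2  2  3  4  5  5  5  6  7  8  9
  1  2  2  3  4  5  6  6  7  8  9  10
  1  2  2  3  4  5  6  7  8  9  10  11
  1  2  3  4  5  6  7  8  9  10  11  12

giving w = (12, 4, 1, 5, 11, 6, 2, 9, 10, 7, 8, 3) via Δ²R.

ℓ(w)=33; the 6 essential cells (i,j,r):

[(1, 11, 0), (2, 3, 0), (5, 10, 3), (6, 3, 1), (9, 8, 5), (11, 3, 2)]


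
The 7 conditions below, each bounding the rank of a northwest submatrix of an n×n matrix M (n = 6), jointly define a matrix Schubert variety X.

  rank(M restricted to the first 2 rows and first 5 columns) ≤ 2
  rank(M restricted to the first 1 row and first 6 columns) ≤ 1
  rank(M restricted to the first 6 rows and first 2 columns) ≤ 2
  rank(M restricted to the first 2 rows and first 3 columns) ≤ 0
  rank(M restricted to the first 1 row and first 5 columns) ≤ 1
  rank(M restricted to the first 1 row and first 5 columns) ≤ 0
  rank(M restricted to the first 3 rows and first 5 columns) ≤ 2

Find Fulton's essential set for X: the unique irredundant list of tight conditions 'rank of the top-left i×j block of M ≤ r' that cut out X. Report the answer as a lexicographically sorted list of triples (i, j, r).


Computing R[i][j] = min implied NW-rank bound (n=6, 7 conditions):

  0 0 0 0 0 1
  0 0 0 1 1 2
  1 1 1 2 2 3
  1 2 2 3 3 4
  1 2 3 4 4 5
  1 2 3 4 5 6

second differences of R give the permutation w = (6, 4, 1, 2, 3, 5).

Fulton essential set (2 of the 8 Rothe cells):

[(1, 5, 0), (2, 3, 0)]


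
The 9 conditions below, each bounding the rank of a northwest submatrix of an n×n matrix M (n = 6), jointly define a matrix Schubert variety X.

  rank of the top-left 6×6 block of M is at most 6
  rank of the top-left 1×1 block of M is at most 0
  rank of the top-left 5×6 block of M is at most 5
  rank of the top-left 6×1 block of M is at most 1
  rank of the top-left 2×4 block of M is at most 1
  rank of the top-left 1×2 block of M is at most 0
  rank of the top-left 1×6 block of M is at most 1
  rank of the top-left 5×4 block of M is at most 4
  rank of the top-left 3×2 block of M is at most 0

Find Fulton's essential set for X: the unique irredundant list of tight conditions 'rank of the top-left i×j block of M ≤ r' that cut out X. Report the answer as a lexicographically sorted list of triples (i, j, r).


Computing R[i][j] = min implied NW-rank bound (n=6, 9 conditions):

  0 0 1 1 1 1
  0 0 1 1 2 2
  0 0 1 2 3 3
  1 1 2 3 4 4
  1 2 3 4 5 5
  1 2 3 4 5 6

giving w = (3, 5, 4, 1, 2, 6) via Δ²R.

ℓ(w)=7; the 2 essential cells (i,j,r):

[(2, 4, 1), (3, 2, 0)]


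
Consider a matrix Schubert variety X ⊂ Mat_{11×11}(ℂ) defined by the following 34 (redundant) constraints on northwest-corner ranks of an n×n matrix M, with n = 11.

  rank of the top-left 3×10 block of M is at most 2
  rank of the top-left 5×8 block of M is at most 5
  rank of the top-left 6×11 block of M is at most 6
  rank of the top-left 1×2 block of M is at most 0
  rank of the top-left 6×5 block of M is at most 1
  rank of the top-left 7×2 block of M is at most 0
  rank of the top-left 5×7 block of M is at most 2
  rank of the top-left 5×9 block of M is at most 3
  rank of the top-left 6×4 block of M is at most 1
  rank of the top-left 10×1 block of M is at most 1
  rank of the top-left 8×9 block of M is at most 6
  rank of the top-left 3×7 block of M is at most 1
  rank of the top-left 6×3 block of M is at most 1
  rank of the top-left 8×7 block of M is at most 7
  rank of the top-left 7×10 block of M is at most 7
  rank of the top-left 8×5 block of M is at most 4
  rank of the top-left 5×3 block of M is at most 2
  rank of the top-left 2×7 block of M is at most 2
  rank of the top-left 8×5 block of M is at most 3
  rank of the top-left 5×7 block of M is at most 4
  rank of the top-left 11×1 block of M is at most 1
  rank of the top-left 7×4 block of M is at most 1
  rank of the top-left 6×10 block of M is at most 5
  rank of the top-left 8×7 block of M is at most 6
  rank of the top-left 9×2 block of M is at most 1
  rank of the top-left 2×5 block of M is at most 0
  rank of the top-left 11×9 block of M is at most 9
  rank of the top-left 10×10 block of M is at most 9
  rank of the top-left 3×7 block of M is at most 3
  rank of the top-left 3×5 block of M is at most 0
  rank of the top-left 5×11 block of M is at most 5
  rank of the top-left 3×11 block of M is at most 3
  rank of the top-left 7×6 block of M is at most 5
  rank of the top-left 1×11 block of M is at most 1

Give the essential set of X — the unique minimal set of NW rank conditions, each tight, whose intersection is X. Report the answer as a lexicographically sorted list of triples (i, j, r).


Reconstructing r_w from the 34 given conditions:

  i=1: 0 | 0 | 0 | 0 | 0 | 1 | 1 | 1 | 1 | 1 | 1
  i=2: 0 | 0 | 0 | 0 | 0 | 1 | 1 | 2 | 2 | 2 | 2
  i=3: 0 | 0 | 0 | 0 | 0 | 1 | 1 | 2 | 2 | 2 | 3
  i=4: 0 | 0 | 1 | 1 | 1 | 2 | 2 | 3 | 3 | 3 | 4
  i=5: 0 | 0 | 1 | 1 | 1 | 2 | 2 | 3 | 3 | 4 | 5
  i=6: 0 | 0 | 1 | 1 | 1 | 2 | 3 | 4 | 4 | 5 | 6
  i=7: 0 | 0 | 1 | 1 | 2 | 3 | 4 | 5 | 5 | 6 | 7
  i=8: 1 | 1 | 2 | 2 | 3 | 4 | 5 | 6 | 6 | 7 | 8
  i=9: 1 | 1 | 2 | 3 | 4 | 5 | 6 | 7 | 7 | 8 | 9
  i=10: 1 | 2 | 3 | 4 | 5 | 6 | 7 | 8 | 8 | 9 | 10
  i=11: 1 | 2 | 3 | 4 | 5 | 6 | 7 | 8 | 9 | 10 | 11

reading off 1-entries of Δ²R: w = (6, 8, 11, 3, 10, 7, 5, 1, 4, 2, 9).

|D(w)|=35, |Ess(w)|=9:

[(3, 5, 0), (3, 7, 1), (3, 10, 2), (5, 7, 2), (5, 9, 3), (6, 5, 1), (7, 2, 0), (7, 4, 1), (9, 2, 1)]


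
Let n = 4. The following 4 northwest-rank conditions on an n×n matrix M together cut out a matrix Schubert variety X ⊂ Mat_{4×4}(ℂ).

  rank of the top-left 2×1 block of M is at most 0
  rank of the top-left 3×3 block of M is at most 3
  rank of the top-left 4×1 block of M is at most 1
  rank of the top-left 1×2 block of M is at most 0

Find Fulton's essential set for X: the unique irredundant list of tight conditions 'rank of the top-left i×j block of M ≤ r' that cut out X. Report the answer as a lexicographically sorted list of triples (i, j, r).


Recovering R(i,j) via the rank-extension bound from the 4 conditions:

  R[1]: 0 | 0 | 1 | 1
  R[2]: 0 | 1 | 2 | 2
  R[3]: 1 | 2 | 3 | 3
  R[4]: 1 | 2 | 3 | 4

giving w = (3, 2, 1, 4) via Δ²R.

Rothe diagram D(w) (3 cells), 2 SE-corners (essential conditions):

[(1, 2, 0), (2, 1, 0)]


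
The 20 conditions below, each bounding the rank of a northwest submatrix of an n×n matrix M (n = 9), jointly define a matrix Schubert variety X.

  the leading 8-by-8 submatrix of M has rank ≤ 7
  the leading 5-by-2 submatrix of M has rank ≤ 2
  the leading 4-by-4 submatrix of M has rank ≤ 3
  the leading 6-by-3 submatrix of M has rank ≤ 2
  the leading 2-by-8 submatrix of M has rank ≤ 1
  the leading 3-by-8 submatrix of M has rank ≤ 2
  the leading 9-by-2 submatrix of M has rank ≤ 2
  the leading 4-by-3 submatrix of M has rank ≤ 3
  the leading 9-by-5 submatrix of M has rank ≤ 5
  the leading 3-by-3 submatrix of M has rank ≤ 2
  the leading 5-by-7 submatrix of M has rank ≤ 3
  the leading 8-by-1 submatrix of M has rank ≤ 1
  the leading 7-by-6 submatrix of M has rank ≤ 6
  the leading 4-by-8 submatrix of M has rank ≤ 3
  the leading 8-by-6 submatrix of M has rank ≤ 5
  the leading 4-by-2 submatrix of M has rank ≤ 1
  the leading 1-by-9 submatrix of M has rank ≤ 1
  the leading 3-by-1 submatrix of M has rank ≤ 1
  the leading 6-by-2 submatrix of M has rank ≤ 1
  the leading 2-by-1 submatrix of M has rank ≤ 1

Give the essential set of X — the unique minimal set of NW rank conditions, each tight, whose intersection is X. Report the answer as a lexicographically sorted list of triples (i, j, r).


The tightest implied rank at each (i,j), from the 20 conditions:

  1 1 1 1 1 1 1 1 1
  1 1 1 1 1 1 1 1 2
  1 1 2 2 2 2 2 2 3
  1 1 2 3 3 3 3 3 4
  1 1 2 3 3 3 3 4 5
  1 1 2 3 4 4 4 5 6
  1 2 3 4 5 5 5 6 7
  1 2 3 4 5 5 6 7 8
  1 2 3 4 5 6 7 8 9

so w = (1, 9, 3, 4, 8, 5, 2, 7, 6).

Fulton essential set (4 of the 15 Rothe cells):

[(2, 8, 1), (5, 7, 3), (6, 2, 1), (8, 6, 5)]


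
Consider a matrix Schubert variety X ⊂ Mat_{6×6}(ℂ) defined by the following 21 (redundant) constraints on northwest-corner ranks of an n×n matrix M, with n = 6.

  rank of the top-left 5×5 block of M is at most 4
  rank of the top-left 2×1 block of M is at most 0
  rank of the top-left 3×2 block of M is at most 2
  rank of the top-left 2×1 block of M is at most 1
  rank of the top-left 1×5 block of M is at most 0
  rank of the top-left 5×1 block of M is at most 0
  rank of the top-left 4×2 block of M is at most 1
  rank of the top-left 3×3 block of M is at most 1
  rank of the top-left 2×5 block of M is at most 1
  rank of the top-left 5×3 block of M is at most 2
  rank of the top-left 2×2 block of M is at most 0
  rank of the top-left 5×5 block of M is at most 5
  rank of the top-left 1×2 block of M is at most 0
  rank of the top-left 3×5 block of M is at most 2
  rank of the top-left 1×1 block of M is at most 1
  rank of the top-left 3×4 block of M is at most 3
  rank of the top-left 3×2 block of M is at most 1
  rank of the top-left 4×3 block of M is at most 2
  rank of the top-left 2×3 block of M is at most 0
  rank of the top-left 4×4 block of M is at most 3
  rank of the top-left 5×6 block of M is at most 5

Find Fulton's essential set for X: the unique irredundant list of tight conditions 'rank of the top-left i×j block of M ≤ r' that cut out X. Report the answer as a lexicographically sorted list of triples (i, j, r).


Reconstructing r_w from the 21 given conditions:

  row 1: 0 0 0 0 0 1
  row 2: 0 0 0 1 1 2
  row 3: 0 1 1 2 2 3
  row 4: 0 1 2 3 3 4
  row 5: 0 1 2 3 4 5
  row 6: 1 2 3 4 5 6

giving w = (6, 4, 2, 3, 5, 1) via Δ²R.

D(w) has 11 cells with 3 SE-corners; essential set:

[(1, 5, 0), (2, 3, 0), (5, 1, 0)]


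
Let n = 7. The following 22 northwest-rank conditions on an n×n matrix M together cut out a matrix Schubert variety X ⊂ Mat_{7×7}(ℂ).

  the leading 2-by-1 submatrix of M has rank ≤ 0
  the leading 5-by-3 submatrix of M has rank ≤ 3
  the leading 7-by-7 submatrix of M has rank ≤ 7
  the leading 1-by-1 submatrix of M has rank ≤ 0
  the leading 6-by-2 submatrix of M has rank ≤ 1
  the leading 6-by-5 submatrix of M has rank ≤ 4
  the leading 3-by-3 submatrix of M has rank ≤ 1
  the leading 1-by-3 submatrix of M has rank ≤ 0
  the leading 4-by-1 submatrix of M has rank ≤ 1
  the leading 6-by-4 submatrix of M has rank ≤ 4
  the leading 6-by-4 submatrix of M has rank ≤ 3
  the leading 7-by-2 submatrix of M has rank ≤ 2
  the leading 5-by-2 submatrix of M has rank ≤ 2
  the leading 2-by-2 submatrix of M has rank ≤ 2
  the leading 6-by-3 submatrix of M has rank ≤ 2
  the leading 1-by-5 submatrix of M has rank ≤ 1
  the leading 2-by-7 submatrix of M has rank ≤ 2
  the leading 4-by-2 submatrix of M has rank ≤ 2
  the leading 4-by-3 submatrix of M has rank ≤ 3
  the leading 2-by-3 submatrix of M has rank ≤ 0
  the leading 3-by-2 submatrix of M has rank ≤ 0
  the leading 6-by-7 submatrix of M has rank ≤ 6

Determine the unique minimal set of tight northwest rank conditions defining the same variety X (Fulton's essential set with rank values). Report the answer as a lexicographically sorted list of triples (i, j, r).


Reconstructing r_w from the 22 given conditions:

  row 1: 0 0 0 1 1 1 1
  row 2: 0 0 0 1 2 2 2
  row 3: 0 0 1 2 3 3 3
  row 4: 1 1 2 3 4 4 4
  row 5: 1 1 2 3 4 5 5
  row 6: 1 1 2 3 4 5 6
  row 7: 1 2 3 4 5 6 7

giving w = (4, 5, 3, 1, 6, 7, 2) via Δ²R.

ℓ(w)=10; the 3 essential cells (i,j,r):

[(2, 3, 0), (3, 2, 0), (6, 2, 1)]


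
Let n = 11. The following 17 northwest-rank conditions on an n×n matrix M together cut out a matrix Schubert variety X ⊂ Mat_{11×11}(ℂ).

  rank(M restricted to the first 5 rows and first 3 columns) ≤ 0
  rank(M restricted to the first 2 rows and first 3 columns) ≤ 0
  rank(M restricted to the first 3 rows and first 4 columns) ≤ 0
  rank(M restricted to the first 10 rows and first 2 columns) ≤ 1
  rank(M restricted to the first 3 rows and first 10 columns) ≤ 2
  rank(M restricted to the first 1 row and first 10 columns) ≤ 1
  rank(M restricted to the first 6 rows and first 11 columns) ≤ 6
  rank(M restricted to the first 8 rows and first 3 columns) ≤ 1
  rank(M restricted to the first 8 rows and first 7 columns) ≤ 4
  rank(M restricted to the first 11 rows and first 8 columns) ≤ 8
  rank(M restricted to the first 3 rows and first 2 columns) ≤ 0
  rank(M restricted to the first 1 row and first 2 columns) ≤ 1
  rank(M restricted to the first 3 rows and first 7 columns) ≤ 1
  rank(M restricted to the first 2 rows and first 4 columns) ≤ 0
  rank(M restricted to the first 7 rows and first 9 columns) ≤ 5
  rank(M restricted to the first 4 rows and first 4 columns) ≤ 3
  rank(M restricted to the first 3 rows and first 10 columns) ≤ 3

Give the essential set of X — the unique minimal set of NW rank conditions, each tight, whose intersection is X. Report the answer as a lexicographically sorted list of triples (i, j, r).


Propagating the 17 rank bounds to every northwest block:

  R[1]: 0 | 0 | 0 | 0 | 1 | 1 | 1 | 1 | 1 | 1 | 1
  R[2]: 0 | 0 | 0 | 0 | 1 | 1 | 1 | 2 | 2 | 2 | 2
  R[3]: 0 | 0 | 0 | 0 | 1 | 1 | 1 | 2 | 2 | 2 | 3
  R[4]: 0 | 0 | 0 | 1 | 2 | 2 | 2 | 3 | 3 | 3 | 4
  R[5]: 0 | 0 | 0 | 1 | 2 | 3 | 3 | 4 | 4 | 4 | 5
  R[6]: 1 | 1 | 1 | 2 | 3 | 4 | 4 | 5 | 5 | 5 | 6
  R[7]: 1 | 1 | 1 | 2 | 3 | 4 | 4 | 5 | 5 | 6 | 7
  R[8]: 1 | 1 | 1 | 2 | 3 | 4 | 4 | 5 | 6 | 7 | 8
  R[9]: 1 | 1 | 2 | 3 | 4 | 5 | 5 | 6 | 7 | 8 | 9
  R[10]: 1 | 1 | 2 | 3 | 4 | 5 | 6 | 7 | 8 | 9 | 10
  R[11]: 1 | 2 | 3 | 4 | 5 | 6 | 7 | 8 | 9 | 10 | 11

second differences of R give the permutation w = (5, 8, 11, 4, 6, 1, 10, 9, 3, 7, 2).

D(w) has 33 cells with 8 SE-corners; essential set:

[(3, 4, 0), (3, 7, 1), (3, 10, 2), (5, 3, 0), (7, 9, 5), (8, 3, 1), (8, 7, 4), (10, 2, 1)]


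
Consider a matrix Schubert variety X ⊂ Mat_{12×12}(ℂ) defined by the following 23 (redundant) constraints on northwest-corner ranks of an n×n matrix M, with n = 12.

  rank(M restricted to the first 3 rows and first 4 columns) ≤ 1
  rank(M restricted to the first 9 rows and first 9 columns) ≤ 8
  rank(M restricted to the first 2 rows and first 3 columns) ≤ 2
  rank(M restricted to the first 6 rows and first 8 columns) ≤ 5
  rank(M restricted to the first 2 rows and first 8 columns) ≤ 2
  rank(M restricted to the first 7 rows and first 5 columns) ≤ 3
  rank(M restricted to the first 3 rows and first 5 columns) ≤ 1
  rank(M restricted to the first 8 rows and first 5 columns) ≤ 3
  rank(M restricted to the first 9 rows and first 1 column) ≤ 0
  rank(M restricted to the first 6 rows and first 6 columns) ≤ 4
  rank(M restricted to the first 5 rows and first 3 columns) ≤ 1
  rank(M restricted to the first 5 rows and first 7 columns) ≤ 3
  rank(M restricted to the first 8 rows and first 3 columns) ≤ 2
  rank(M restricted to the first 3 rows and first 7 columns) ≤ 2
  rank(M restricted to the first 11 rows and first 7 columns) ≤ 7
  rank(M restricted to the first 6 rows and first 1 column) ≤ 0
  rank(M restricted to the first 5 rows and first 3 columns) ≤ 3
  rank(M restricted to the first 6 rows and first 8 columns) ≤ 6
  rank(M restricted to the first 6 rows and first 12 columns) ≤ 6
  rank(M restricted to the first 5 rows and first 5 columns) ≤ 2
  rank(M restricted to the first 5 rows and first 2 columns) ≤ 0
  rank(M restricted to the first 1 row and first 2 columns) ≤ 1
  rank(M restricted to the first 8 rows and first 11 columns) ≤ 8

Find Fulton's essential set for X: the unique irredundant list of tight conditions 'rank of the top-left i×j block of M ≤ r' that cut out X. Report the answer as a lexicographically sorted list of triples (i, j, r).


Computing R[i][j] = min implied NW-rank bound (n=12, 23 conditions):

  R[1]: 0, 0, 1, 1, 1, 1, 1, 1, 1, 1, 1, 1
  R[2]: 0, 0, 1, 1, 1, 2, 2, 2, 2, 2, 2, 2
  R[3]: 0, 0, 1, 1, 1, 2, 2, 3, 3, 3, 3, 3
  R[4]: 0, 0, 1, 2, 2, 3, 3, 4, 4, 4, 4, 4
  R[5]: 0, 0, 1, 2, 2, 3, 3, 4, 5, 5, 5, 5
  R[6]: 0, 1, 2, 3, 3, 4, 4, 5, 6, 6, 6, 6
  R[7]: 0, 1, 2, 3, 3, 4, 5, 6, 7, 7, 7, 7
  R[8]: 0, 1, 2, 3, 3, 4, 5, 6, 7, 8, 8, 8
  R[9]: 0, 1, 2, 3, 4, 5, 6, 7, 8, 9, 9, 9
  R[10]: 1, 2, 3, 4, 5, 6, 7, 8, 9, 10, 10, 10
  R[11]: 1, 2, 3, 4, 5, 6, 7, 8, 9, 10, 11, 11
  R[12]: 1, 2, 3, 4, 5, 6, 7, 8, 9, 10, 11, 12

second differences of R give the permutation w = (3, 6, 8, 4, 9, 2, 7, 10, 5, 1, 11, 12).

D(w) has 23 cells with 7 SE-corners; essential set:

[(3, 5, 1), (3, 7, 2), (5, 2, 0), (5, 5, 2), (5, 7, 3), (8, 5, 3), (9, 1, 0)]


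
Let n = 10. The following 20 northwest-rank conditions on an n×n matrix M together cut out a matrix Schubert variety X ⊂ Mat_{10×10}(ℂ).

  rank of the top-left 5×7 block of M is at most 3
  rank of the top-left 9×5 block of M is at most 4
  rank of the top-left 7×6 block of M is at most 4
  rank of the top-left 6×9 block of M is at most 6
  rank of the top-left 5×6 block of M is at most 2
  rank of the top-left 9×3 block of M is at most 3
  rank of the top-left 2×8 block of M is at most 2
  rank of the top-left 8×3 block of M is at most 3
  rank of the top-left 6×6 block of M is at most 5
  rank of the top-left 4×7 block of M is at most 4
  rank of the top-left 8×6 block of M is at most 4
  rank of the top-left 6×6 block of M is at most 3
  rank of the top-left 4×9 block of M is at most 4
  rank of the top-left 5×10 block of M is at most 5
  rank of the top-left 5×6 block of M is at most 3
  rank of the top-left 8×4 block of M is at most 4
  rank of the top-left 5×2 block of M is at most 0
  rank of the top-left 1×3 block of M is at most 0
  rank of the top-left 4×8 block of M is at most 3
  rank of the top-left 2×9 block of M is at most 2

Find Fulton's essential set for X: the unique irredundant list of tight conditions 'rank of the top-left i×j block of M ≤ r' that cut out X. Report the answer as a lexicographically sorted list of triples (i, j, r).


Reconstructing r_w from the 20 given conditions:

  i=1: 0, 0, 0, 1, 1, 1, 1, 1, 1, 1
  i=2: 0, 0, 1, 2, 2, 2, 2, 2, 2, 2
  i=3: 0, 0, 1, 2, 2, 2, 3, 3, 3, 3
  i=4: 0, 0, 1, 2, 2, 2, 3, 3, 4, 4
  i=5: 0, 0, 1, 2, 2, 2, 3, 4, 5, 5
  i=6: 1, 1, 2, 3, 3, 3, 4, 5, 6, 6
  i=7: 1, 2, 3, 4, 4, 4, 5, 6, 7, 7
  i=8: 1, 2, 3, 4, 4, 4, 5, 6, 7, 8
  i=9: 1, 2, 3, 4, 4, 5, 6, 7, 8, 9
  i=10: 1, 2, 3, 4, 5, 6, 7, 8, 9, 10

the unique w with this rank table is (4, 3, 7, 9, 8, 1, 2, 10, 6, 5).

Rothe diagram D(w) (21 cells), 6 SE-corners (essential conditions):

[(1, 3, 0), (4, 8, 3), (5, 2, 0), (5, 6, 2), (8, 6, 4), (9, 5, 4)]


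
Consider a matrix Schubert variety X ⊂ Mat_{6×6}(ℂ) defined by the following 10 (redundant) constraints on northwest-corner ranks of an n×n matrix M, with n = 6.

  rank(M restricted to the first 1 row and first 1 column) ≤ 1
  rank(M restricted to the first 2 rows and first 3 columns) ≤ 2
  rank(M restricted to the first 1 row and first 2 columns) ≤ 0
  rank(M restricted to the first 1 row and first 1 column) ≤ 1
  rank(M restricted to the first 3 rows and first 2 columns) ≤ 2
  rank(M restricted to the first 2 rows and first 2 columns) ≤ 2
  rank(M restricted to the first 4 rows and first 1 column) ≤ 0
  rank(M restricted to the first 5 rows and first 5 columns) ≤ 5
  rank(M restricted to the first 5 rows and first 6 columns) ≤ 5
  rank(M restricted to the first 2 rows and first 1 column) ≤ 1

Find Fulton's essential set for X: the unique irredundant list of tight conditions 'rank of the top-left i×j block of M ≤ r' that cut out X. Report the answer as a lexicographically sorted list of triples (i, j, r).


Recovering R(i,j) via the rank-extension bound from the 10 conditions:

  R[1]: 0  0  1  1  1  1
  R[2]: 0  1  2  2  2  2
  R[3]: 0  1  2  3  3  3
  R[4]: 0  1  2  3  4  4
  R[5]: 1  2  3  4  5  5
  R[6]: 1  2  3  4  5  6

hence w(1..6) = (3, 2, 4, 5, 1, 6).

D(w) has 5 cells with 2 SE-corners; essential set:

[(1, 2, 0), (4, 1, 0)]


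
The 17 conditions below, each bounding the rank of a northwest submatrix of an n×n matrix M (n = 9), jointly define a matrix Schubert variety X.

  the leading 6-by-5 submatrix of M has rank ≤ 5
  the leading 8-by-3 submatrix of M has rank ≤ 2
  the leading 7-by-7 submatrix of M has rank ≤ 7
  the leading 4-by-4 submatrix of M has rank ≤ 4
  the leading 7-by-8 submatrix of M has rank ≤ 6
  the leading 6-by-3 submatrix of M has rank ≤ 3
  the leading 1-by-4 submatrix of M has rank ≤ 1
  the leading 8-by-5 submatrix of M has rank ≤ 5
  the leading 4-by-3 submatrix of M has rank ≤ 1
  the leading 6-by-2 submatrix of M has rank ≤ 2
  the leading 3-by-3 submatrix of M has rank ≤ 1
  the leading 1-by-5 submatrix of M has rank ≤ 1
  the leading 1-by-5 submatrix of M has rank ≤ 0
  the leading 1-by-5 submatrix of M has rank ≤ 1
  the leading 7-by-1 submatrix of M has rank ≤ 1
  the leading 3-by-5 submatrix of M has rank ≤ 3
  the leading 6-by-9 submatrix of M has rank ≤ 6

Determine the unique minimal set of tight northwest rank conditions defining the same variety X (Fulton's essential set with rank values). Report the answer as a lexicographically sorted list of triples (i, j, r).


Reconstructing r_w from the 17 given conditions:

  0 | 0 | 0 | 0 | 0 | 1 | 1 | 1 | 1
  1 | 1 | 1 | 1 | 1 | 2 | 2 | 2 | 2
  1 | 1 | 1 | 2 | 2 | 3 | 3 | 3 | 3
  1 | 1 | 1 | 2 | 3 | 4 | 4 | 4 | 4
  1 | 2 | 2 | 3 | 4 | 5 | 5 | 5 | 5
  1 | 2 | 2 | 3 | 4 | 5 | 6 | 6 | 6
  1 | 2 | 2 | 3 | 4 | 5 | 6 | 6 | 7
  1 | 2 | 2 | 3 | 4 | 5 | 6 | 7 | 8
  1 | 2 | 3 | 4 | 5 | 6 | 7 | 8 | 9

reading off 1-entries of Δ²R: w = (6, 1, 4, 5, 2, 7, 9, 8, 3).

|D(w)|=13, |Ess(w)|=4:

[(1, 5, 0), (4, 3, 1), (7, 8, 6), (8, 3, 2)]


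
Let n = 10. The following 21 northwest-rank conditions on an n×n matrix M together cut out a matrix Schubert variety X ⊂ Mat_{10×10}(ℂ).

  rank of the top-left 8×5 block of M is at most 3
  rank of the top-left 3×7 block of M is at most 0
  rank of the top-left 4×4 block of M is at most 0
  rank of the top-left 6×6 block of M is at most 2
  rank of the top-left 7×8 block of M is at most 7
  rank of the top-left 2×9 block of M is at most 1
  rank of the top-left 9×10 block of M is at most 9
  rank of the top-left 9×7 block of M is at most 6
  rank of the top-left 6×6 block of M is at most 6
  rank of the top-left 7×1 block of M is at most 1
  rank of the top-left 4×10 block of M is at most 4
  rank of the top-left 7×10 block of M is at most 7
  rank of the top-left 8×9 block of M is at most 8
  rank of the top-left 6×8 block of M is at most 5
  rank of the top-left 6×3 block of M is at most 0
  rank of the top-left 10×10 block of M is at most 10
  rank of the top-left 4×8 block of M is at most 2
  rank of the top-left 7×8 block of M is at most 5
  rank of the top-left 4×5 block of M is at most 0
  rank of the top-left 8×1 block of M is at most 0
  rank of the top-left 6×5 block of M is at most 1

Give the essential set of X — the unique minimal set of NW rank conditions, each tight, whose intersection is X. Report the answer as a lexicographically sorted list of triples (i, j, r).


Reconstructing r_w from the 21 given conditions:

  R[1]: 0  0  0  0  0  0  0  1  1  1
  R[2]: 0  0  0  0  0  0  0  1  1  2
  R[3]: 0  0  0  0  0  0  0  1  2  3
  R[4]: 0  0  0  0  0  1  1  2  3  4
  R[5]: 0  0  0  1  1  2  2  3  4  5
  R[6]: 0  0  0  1  1  2  3  4  5  6
  R[7]: 0  1  1  2  2  3  4  5  6  7
  R[8]: 0  1  2  3  3  4  5  6  7  8
  R[9]: 1  2  3  4  4  5  6  7  8  9
  R[10]: 1  2  3  4  5  6  7  8  9  10

second differences of R give the permutation w = (8, 10, 9, 6, 4, 7, 2, 3, 1, 5).

|D(w)|=36, |Ess(w)|=6:

[(2, 9, 1), (3, 7, 0), (4, 5, 0), (6, 3, 0), (6, 5, 1), (8, 1, 0)]


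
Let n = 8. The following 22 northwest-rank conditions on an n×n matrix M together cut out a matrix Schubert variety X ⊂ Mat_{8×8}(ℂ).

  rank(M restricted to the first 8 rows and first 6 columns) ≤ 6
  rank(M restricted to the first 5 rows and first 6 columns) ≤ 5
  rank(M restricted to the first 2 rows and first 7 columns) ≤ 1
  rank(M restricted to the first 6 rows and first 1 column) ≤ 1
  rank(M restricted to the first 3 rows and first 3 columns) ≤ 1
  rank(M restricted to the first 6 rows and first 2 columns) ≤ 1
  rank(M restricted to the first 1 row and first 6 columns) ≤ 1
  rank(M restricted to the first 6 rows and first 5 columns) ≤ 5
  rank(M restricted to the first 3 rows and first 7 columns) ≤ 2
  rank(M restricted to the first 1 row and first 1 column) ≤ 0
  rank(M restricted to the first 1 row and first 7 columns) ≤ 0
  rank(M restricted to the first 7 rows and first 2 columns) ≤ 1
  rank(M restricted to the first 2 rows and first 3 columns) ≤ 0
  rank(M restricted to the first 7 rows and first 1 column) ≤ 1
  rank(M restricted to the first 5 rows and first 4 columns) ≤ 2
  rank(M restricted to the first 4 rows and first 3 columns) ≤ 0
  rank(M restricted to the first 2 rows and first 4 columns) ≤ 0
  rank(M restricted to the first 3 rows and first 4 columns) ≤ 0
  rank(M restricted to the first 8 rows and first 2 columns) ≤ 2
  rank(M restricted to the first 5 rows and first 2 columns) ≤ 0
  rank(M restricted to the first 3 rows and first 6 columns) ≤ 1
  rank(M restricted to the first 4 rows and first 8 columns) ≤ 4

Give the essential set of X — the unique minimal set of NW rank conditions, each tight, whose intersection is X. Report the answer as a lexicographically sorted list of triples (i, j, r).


Reconstructing r_w from the 22 given conditions:

  R[1]: 0 | 0 | 0 | 0 | 0 | 0 | 0 | 1
  R[2]: 0 | 0 | 0 | 0 | 1 | 1 | 1 | 2
  R[3]: 0 | 0 | 0 | 0 | 1 | 1 | 2 | 3
  R[4]: 0 | 0 | 0 | 1 | 2 | 2 | 3 | 4
  R[5]: 0 | 0 | 1 | 2 | 3 | 3 | 4 | 5
  R[6]: 1 | 1 | 2 | 3 | 4 | 4 | 5 | 6
  R[7]: 1 | 1 | 2 | 3 | 4 | 5 | 6 | 7
  R[8]: 1 | 2 | 3 | 4 | 5 | 6 | 7 | 8

the unique w with this rank table is (8, 5, 7, 4, 3, 1, 6, 2).

ℓ(w)=22; the 6 essential cells (i,j,r):

[(1, 7, 0), (3, 4, 0), (3, 6, 1), (4, 3, 0), (5, 2, 0), (7, 2, 1)]


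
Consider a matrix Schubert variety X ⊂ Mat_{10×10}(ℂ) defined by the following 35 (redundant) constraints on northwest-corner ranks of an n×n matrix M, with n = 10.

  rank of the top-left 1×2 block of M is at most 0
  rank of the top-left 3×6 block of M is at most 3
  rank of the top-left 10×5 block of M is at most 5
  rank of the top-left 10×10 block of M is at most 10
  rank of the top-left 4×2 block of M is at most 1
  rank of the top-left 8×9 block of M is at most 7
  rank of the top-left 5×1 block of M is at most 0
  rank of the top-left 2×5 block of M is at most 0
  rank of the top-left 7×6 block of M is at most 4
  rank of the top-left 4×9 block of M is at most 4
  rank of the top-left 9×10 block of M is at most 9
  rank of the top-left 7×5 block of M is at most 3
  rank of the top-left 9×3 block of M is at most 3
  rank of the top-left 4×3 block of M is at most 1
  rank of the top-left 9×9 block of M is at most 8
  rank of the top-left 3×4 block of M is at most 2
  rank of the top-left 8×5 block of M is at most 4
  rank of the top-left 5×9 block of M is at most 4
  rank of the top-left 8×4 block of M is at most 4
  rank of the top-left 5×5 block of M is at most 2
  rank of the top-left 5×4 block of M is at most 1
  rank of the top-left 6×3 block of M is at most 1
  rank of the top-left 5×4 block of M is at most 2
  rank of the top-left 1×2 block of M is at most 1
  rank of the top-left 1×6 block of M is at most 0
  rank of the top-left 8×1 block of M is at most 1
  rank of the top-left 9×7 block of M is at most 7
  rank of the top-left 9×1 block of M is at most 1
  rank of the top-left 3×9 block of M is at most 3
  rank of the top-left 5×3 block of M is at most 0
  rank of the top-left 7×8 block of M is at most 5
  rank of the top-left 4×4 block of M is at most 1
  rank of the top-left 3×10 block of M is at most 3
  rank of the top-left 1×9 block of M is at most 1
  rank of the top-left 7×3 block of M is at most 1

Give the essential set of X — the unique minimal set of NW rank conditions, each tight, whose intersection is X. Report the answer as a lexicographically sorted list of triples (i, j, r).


Recovering R(i,j) via the rank-extension bound from the 35 conditions:

  row 1: 0, 0, 0, 0, 0, 0, 1, 1, 1, 1
  row 2: 0, 0, 0, 0, 0, 1, 2, 2, 2, 2
  row 3: 0, 0, 0, 1, 1, 2, 3, 3, 3, 3
  row 4: 0, 0, 0, 1, 2, 3, 4, 4, 4, 4
  row 5: 0, 0, 0, 1, 2, 3, 4, 4, 4, 5
  row 6: 1, 1, 1, 2, 3, 4, 5, 5, 5, 6
  row 7: 1, 1, 1, 2, 3, 4, 5, 5, 6, 7
  row 8: 1, 2, 2, 3, 4, 5, 6, 6, 7, 8
  row 9: 1, 2, 3, 4, 5, 6, 7, 7, 8, 9
  row 10: 1, 2, 3, 4, 5, 6, 7, 8, 9, 10

reading off 1-entries of Δ²R: w = (7, 6, 4, 5, 10, 1, 9, 2, 3, 8).

6 SE-corners of the 25-cell Rothe diagram give Ess(w):

[(1, 6, 0), (2, 5, 0), (5, 3, 0), (5, 9, 4), (7, 3, 1), (7, 8, 5)]


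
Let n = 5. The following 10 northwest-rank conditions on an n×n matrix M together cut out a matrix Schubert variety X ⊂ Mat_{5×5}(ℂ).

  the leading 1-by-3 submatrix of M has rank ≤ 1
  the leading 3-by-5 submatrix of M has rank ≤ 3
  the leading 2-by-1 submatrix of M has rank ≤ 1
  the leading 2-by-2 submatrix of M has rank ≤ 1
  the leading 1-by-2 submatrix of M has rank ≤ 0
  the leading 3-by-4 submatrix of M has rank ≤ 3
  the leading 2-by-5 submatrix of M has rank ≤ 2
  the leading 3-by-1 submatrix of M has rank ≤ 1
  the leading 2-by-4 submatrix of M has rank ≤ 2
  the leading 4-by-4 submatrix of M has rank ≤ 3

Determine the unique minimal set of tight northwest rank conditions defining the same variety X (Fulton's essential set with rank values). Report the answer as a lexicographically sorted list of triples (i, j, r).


The tightest implied rank at each (i,j), from the 10 conditions:

  R[1]: 0 | 0 | 1 | 1 | 1
  R[2]: 1 | 1 | 2 | 2 | 2
  R[3]: 1 | 2 | 3 | 3 | 3
  R[4]: 1 | 2 | 3 | 3 | 4
  R[5]: 1 | 2 | 3 | 4 | 5

hence w(1..5) = (3, 1, 2, 5, 4).

D(w) has 3 cells with 2 SE-corners; essential set:

[(1, 2, 0), (4, 4, 3)]


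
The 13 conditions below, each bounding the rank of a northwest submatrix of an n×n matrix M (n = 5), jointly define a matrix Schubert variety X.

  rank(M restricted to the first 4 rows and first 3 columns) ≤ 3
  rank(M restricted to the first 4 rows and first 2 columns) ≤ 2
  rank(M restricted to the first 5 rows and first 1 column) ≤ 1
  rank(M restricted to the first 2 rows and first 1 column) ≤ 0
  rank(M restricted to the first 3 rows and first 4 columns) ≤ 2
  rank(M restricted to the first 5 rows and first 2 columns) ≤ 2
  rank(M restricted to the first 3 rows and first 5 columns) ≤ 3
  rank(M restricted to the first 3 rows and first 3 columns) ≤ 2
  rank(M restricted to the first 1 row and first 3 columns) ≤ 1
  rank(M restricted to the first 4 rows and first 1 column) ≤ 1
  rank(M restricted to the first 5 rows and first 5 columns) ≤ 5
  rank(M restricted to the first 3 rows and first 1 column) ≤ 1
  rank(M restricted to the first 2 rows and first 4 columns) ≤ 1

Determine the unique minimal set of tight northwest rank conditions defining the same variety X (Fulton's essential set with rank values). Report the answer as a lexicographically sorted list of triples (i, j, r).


Reconstructing r_w from the 13 given conditions:

  i=1: 0 1 1 1 1
  i=2: 0 1 1 1 2
  i=3: 1 2 2 2 3
  i=4: 1 2 3 3 4
  i=5: 1 2 3 4 5

reading off 1-entries of Δ²R: w = (2, 5, 1, 3, 4).

|D(w)|=4, |Ess(w)|=2:

[(2, 1, 0), (2, 4, 1)]


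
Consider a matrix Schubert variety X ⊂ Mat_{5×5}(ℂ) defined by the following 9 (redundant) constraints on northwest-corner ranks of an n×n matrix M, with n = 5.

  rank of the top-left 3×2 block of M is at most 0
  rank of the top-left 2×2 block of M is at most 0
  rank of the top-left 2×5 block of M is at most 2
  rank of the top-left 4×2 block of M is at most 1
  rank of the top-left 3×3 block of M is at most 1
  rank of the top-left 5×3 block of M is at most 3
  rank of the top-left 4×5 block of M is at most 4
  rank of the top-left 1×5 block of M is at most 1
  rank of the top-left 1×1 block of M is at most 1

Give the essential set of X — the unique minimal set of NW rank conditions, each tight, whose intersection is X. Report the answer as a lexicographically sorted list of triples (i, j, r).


Recovering R(i,j) via the rank-extension bound from the 9 conditions:

  row 1: 0  0  1  1  1
  row 2: 0  0  1  2  2
  row 3: 0  0  1  2  3
  row 4: 1  1  2  3  4
  row 5: 1  2  3  4  5

second differences of R give the permutation w = (3, 4, 5, 1, 2).

Fulton essential set (1 of the 6 Rothe cells):

[(3, 2, 0)]


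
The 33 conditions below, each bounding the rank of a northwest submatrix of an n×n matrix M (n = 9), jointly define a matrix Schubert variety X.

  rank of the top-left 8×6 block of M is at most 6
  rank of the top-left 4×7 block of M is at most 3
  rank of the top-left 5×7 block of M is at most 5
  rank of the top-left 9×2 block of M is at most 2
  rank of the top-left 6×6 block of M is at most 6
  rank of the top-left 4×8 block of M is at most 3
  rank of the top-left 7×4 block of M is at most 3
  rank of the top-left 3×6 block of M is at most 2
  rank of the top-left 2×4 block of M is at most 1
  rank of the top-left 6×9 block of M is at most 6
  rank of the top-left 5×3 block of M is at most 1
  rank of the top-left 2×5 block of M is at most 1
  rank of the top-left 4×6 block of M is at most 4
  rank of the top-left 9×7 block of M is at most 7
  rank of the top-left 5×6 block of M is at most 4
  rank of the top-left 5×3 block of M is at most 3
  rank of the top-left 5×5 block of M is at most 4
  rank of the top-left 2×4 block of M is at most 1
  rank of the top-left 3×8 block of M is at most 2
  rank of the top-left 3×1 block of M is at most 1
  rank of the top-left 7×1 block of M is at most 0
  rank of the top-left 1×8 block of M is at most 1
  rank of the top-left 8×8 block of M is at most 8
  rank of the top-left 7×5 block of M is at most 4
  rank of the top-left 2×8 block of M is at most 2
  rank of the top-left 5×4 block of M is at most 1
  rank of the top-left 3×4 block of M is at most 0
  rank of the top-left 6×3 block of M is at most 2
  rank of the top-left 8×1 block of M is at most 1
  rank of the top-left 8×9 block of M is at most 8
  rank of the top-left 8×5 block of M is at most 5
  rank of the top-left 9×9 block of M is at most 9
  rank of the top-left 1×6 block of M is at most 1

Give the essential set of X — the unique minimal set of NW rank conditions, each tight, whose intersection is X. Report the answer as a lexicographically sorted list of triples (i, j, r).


Recovering R(i,j) via the rank-extension bound from the 33 conditions:

  0 | 0 | 0 | 0 | 1 | 1 | 1 | 1 | 1
  0 | 0 | 0 | 0 | 1 | 2 | 2 | 2 | 2
  0 | 0 | 0 | 0 | 1 | 2 | 2 | 2 | 3
  0 | 1 | 1 | 1 | 2 | 3 | 3 | 3 | 4
  0 | 1 | 1 | 1 | 2 | 3 | 4 | 4 | 5
  0 | 1 | 2 | 2 | 3 | 4 | 5 | 5 | 6
  0 | 1 | 2 | 3 | 4 | 5 | 6 | 6 | 7
  1 | 2 | 3 | 4 | 5 | 6 | 7 | 7 | 8
  1 | 2 | 3 | 4 | 5 | 6 | 7 | 8 | 9

so w = (5, 6, 9, 2, 7, 3, 4, 1, 8).

D(w) has 20 cells with 4 SE-corners; essential set:

[(3, 4, 0), (3, 8, 2), (5, 4, 1), (7, 1, 0)]


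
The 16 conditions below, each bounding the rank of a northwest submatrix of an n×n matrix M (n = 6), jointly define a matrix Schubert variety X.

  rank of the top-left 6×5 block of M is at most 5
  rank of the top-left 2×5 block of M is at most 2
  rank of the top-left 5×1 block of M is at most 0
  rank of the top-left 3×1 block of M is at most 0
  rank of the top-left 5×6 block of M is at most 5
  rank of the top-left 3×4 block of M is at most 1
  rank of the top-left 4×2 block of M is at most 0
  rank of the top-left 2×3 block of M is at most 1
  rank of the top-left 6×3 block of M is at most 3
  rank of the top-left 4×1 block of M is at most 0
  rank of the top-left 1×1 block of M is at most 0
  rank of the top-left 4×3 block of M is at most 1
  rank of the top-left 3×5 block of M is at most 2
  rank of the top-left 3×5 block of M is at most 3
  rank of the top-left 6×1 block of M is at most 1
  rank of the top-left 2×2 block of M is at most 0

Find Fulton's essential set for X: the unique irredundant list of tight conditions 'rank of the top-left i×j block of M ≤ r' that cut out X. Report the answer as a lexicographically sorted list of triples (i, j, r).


Computing R[i][j] = min implied NW-rank bound (n=6, 16 conditions):

  0  0  1  1  1  1
  0  0  1  1  2  2
  0  0  1  1  2  3
  0  0  1  2  3  4
  0  1  2  3  4  5
  1  2  3  4  5  6

so w = (3, 5, 6, 4, 2, 1).

3 SE-corners of the 11-cell Rothe diagram give Ess(w):

[(3, 4, 1), (4, 2, 0), (5, 1, 0)]


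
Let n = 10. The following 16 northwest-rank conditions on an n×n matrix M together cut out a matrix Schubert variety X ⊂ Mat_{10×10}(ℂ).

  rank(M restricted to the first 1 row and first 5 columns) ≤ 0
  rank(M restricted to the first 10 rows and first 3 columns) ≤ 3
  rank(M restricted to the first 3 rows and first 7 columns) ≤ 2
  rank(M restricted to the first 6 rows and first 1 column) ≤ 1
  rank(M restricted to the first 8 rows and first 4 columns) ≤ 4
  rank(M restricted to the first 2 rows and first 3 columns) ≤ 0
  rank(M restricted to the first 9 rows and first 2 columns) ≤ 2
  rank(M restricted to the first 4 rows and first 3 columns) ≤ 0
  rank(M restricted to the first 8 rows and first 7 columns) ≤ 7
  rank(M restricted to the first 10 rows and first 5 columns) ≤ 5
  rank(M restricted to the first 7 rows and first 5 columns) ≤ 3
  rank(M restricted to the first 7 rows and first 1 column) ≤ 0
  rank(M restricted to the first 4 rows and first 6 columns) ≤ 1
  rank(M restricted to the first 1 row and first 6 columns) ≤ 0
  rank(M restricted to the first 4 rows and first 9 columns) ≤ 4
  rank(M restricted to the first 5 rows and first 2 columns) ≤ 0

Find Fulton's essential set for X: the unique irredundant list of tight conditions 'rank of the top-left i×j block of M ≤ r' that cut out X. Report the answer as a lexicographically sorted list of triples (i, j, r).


The tightest implied rank at each (i,j), from the 16 conditions:

  0, 0, 0, 0, 0, 0, 1, 1, 1, 1
  0, 0, 0, 1, 1, 1, 2, 2, 2, 2
  0, 0, 0, 1, 1, 1, 2, 3, 3, 3
  0, 0, 0, 1, 1, 1, 2, 3, 4, 4
  0, 0, 1, 2, 2, 2, 3, 4, 5, 5
  0, 1, 2, 3, 3, 3, 4, 5, 6, 6
  0, 1, 2, 3, 3, 4, 5, 6, 7, 7
  1, 2, 3, 4, 4, 5, 6, 7, 8, 8
  1, 2, 3, 4, 5, 6, 7, 8, 9, 9
  1, 2, 3, 4, 5, 6, 7, 8, 9, 10

second differences of R give the permutation w = (7, 4, 8, 9, 3, 2, 6, 1, 5, 10).

6 SE-corners of the 24-cell Rothe diagram give Ess(w):

[(1, 6, 0), (4, 3, 0), (4, 6, 1), (5, 2, 0), (7, 1, 0), (7, 5, 3)]
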